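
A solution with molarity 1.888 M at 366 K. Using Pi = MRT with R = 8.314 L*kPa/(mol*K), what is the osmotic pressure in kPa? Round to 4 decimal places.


Osmotic pressure (van't Hoff): Pi = M*R*T.
RT = 8.314 * 366 = 3042.924
Pi = 1.888 * 3042.924
Pi = 5745.040512 kPa, rounded to 4 dp:

5745.0405 kPa


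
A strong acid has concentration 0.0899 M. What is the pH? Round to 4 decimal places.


A strong acid dissociates completely, so [H+] equals the given concentration.
pH = -log10([H+]) = -log10(0.0899)
pH = 1.04624031, rounded to 4 dp:

1.0462


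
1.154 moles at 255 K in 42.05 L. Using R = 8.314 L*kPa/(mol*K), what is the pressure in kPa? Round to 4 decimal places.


PV = nRT, solve for P = nRT / V.
nRT = 1.154 * 8.314 * 255 = 2446.5608
P = 2446.5608 / 42.05
P = 58.18218312 kPa, rounded to 4 dp:

58.1822 kPa


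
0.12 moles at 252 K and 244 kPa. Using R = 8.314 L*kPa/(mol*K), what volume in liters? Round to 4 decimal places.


PV = nRT, solve for V = nRT / P.
nRT = 0.12 * 8.314 * 252 = 251.4154
V = 251.4154 / 244
V = 1.03039098 L, rounded to 4 dp:

1.0304 L


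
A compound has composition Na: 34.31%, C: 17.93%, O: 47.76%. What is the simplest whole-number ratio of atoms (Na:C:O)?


Assume 100 g of compound, divide each mass% by atomic mass to get moles, then normalize by the smallest to get a raw atom ratio.
Moles per 100 g: Na: 34.31/22.99 = 1.4924, C: 17.93/12.011 = 1.4928, O: 47.76/15.999 = 2.9852
Raw ratio (divide by min = 1.4924): Na: 1.0, C: 1.0, O: 2.0
Multiply by 1 to clear fractions: Na: 1.0 ~= 1, C: 1.0 ~= 1, O: 2.0 ~= 2
Reduce by GCD to get the simplest whole-number ratio:

1:1:2


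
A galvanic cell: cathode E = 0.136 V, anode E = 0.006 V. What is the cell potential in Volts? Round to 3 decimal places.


Standard cell potential: E_cell = E_cathode - E_anode.
E_cell = 0.136 - (0.006)
E_cell = 0.13 V, rounded to 3 dp:

0.130 V


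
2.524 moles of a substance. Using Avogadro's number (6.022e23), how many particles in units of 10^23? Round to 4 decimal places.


N = n * NA, then divide by 1e23 for the requested units.
N / 1e23 = n * 6.022
N / 1e23 = 2.524 * 6.022
N / 1e23 = 15.199528, rounded to 4 dp:

15.1995


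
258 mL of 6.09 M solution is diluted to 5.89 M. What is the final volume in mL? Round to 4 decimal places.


Dilution: M1*V1 = M2*V2, solve for V2.
V2 = M1*V1 / M2
V2 = 6.09 * 258 / 5.89
V2 = 1571.22 / 5.89
V2 = 266.76061121 mL, rounded to 4 dp:

266.7606 mL


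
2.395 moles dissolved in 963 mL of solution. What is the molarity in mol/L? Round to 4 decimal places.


Convert volume to liters: V_L = V_mL / 1000.
V_L = 963 / 1000 = 0.963 L
M = n / V_L = 2.395 / 0.963
M = 2.48701973 mol/L, rounded to 4 dp:

2.4870 mol/L


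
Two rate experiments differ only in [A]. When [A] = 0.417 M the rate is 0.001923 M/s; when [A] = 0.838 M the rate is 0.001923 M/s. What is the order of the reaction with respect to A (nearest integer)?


Rate is proportional to [A]^n, so rate2/rate1 = ([A]2/[A]1)^n. Take logs to solve for n.
rate2/rate1 = 0.001923 / 0.001923 = 1.0
[A]2/[A]1 = 0.838 / 0.417 = 2.0096
n = ln(1.0) / ln(2.0096) = 0.0
Nearest integer order:

0


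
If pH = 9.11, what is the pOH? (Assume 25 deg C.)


At 25 deg C, pH + pOH = 14.
pOH = 14 - pH = 14 - 9.11
pOH = 4.89:

4.89


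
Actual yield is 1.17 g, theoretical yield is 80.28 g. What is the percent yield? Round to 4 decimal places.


% yield = 100 * actual / theoretical
% yield = 100 * 1.17 / 80.28
% yield = 1.4573991 %, rounded to 4 dp:

1.4574 %


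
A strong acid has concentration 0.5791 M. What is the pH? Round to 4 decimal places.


A strong acid dissociates completely, so [H+] equals the given concentration.
pH = -log10([H+]) = -log10(0.5791)
pH = 0.23724644, rounded to 4 dp:

0.2372


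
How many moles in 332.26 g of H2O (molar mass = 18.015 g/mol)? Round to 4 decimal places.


n = mass / M
n = 332.26 / 18.015
n = 18.44351929 mol, rounded to 4 dp:

18.4435 mol


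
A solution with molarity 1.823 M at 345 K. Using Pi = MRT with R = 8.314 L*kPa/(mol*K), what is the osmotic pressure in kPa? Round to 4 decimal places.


Osmotic pressure (van't Hoff): Pi = M*R*T.
RT = 8.314 * 345 = 2868.33
Pi = 1.823 * 2868.33
Pi = 5228.96559 kPa, rounded to 4 dp:

5228.9656 kPa


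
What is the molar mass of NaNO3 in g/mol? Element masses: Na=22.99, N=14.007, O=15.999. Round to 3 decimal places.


M = sum(count * atomic_mass) over atoms.
M = 1*22.99 + 1*14.007 + 3*15.999
M = 22.99 + 14.007 + 47.997
M = 84.994 g/mol, rounded to 3 dp:

84.994 g/mol


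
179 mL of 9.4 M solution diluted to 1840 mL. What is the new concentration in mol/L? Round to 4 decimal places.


Dilution: M1*V1 = M2*V2, solve for M2.
M2 = M1*V1 / V2
M2 = 9.4 * 179 / 1840
M2 = 1682.6 / 1840
M2 = 0.91445652 mol/L, rounded to 4 dp:

0.9145 mol/L


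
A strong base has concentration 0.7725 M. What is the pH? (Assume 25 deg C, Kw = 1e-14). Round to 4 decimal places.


A strong base dissociates completely, so [OH-] equals the given concentration.
pOH = -log10([OH-]) = -log10(0.7725) = 0.112102
pH = 14 - pOH = 14 - 0.112102
pH = 13.887898, rounded to 4 dp:

13.8879


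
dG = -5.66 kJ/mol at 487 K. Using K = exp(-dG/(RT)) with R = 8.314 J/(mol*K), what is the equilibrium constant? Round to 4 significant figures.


dG is in kJ/mol; multiply by 1000 to match R in J/(mol*K).
RT = 8.314 * 487 = 4048.918 J/mol
exponent = -dG*1000 / (RT) = -(-5.66*1000) / 4048.918 = 1.39790433
K = exp(1.39790433)
K = 4.0467105, rounded to 4 significant figures:

4.047


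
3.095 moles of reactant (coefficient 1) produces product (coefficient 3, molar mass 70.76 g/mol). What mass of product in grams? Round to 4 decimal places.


Use the coefficient ratio to convert reactant moles to product moles, then multiply by the product's molar mass.
moles_P = moles_R * (coeff_P / coeff_R) = 3.095 * (3/1) = 9.285
mass_P = moles_P * M_P = 9.285 * 70.76
mass_P = 657.0066 g, rounded to 4 dp:

657.0066 g


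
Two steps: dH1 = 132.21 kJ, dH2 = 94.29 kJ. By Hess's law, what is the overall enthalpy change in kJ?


Hess's law: enthalpy is a state function, so add the step enthalpies.
dH_total = dH1 + dH2 = 132.21 + (94.29)
dH_total = 226.5 kJ:

226.50 kJ


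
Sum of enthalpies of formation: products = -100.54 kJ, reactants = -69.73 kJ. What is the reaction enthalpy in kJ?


dH_rxn = sum(dH_f products) - sum(dH_f reactants)
dH_rxn = -100.54 - (-69.73)
dH_rxn = -30.81 kJ:

-30.81 kJ


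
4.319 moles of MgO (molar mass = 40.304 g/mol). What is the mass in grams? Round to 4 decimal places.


mass = n * M
mass = 4.319 * 40.304
mass = 174.072976 g, rounded to 4 dp:

174.0730 g


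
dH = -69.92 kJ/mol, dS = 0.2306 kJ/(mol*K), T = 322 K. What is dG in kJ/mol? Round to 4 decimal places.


Gibbs: dG = dH - T*dS (consistent units, dS already in kJ/(mol*K)).
T*dS = 322 * 0.2306 = 74.2532
dG = -69.92 - (74.2532)
dG = -144.1732 kJ/mol, rounded to 4 dp:

-144.1732 kJ/mol


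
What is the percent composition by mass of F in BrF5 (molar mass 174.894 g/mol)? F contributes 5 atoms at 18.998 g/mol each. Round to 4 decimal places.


pct = 100 * (n_elem * M_elem) / M_total
mass_contribution = 5 * 18.998 = 94.99 g/mol
pct = 100 * 94.99 / 174.894
pct = 54.3128981 %, rounded to 4 dp:

54.3129 %


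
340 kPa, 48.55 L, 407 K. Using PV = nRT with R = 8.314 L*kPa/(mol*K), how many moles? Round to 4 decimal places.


PV = nRT, solve for n = PV / (RT).
PV = 340 * 48.55 = 16507.0
RT = 8.314 * 407 = 3383.798
n = 16507.0 / 3383.798
n = 4.87824628 mol, rounded to 4 dp:

4.8782 mol


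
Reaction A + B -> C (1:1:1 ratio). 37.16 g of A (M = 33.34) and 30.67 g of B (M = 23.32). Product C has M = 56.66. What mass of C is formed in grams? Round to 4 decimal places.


Find moles of each reactant; the smaller value is the limiting reagent in a 1:1:1 reaction, so moles_C equals moles of the limiter.
n_A = mass_A / M_A = 37.16 / 33.34 = 1.114577 mol
n_B = mass_B / M_B = 30.67 / 23.32 = 1.31518 mol
Limiting reagent: A (smaller), n_limiting = 1.114577 mol
mass_C = n_limiting * M_C = 1.114577 * 56.66
mass_C = 63.15193282 g, rounded to 4 dp:

63.1519 g


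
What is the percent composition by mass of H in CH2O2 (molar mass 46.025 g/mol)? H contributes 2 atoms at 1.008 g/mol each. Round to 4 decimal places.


pct = 100 * (n_elem * M_elem) / M_total
mass_contribution = 2 * 1.008 = 2.016 g/mol
pct = 100 * 2.016 / 46.025
pct = 4.38022814 %, rounded to 4 dp:

4.3802 %


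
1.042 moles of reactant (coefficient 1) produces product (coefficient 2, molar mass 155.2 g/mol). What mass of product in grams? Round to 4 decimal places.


Use the coefficient ratio to convert reactant moles to product moles, then multiply by the product's molar mass.
moles_P = moles_R * (coeff_P / coeff_R) = 1.042 * (2/1) = 2.084
mass_P = moles_P * M_P = 2.084 * 155.2
mass_P = 323.4368 g, rounded to 4 dp:

323.4368 g


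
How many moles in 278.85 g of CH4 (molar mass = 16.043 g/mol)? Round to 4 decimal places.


n = mass / M
n = 278.85 / 16.043
n = 17.38141245 mol, rounded to 4 dp:

17.3814 mol


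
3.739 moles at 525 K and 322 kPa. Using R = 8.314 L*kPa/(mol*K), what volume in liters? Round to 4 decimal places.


PV = nRT, solve for V = nRT / P.
nRT = 3.739 * 8.314 * 525 = 16320.1741
V = 16320.1741 / 322
V = 50.6837705 L, rounded to 4 dp:

50.6838 L


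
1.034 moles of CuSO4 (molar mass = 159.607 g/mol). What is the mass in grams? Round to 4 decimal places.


mass = n * M
mass = 1.034 * 159.607
mass = 165.033638 g, rounded to 4 dp:

165.0336 g


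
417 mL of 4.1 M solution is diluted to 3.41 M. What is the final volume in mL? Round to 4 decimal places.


Dilution: M1*V1 = M2*V2, solve for V2.
V2 = M1*V1 / M2
V2 = 4.1 * 417 / 3.41
V2 = 1709.7 / 3.41
V2 = 501.37829912 mL, rounded to 4 dp:

501.3783 mL


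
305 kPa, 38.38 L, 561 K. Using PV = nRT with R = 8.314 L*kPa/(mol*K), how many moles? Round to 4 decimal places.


PV = nRT, solve for n = PV / (RT).
PV = 305 * 38.38 = 11705.9
RT = 8.314 * 561 = 4664.154
n = 11705.9 / 4664.154
n = 2.50975847 mol, rounded to 4 dp:

2.5098 mol


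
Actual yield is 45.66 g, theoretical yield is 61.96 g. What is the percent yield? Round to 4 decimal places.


% yield = 100 * actual / theoretical
% yield = 100 * 45.66 / 61.96
% yield = 73.69270497 %, rounded to 4 dp:

73.6927 %


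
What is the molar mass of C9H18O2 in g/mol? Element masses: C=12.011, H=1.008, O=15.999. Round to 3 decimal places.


M = sum(count * atomic_mass) over atoms.
M = 9*12.011 + 18*1.008 + 2*15.999
M = 108.099 + 18.144 + 31.998
M = 158.241 g/mol, rounded to 3 dp:

158.241 g/mol


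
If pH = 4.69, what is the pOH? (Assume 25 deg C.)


At 25 deg C, pH + pOH = 14.
pOH = 14 - pH = 14 - 4.69
pOH = 9.31:

9.31


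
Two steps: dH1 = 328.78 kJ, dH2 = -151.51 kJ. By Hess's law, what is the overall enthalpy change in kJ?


Hess's law: enthalpy is a state function, so add the step enthalpies.
dH_total = dH1 + dH2 = 328.78 + (-151.51)
dH_total = 177.27 kJ:

177.27 kJ


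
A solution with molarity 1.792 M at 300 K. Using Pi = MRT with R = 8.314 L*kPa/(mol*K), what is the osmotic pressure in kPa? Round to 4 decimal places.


Osmotic pressure (van't Hoff): Pi = M*R*T.
RT = 8.314 * 300 = 2494.2
Pi = 1.792 * 2494.2
Pi = 4469.6064 kPa, rounded to 4 dp:

4469.6064 kPa


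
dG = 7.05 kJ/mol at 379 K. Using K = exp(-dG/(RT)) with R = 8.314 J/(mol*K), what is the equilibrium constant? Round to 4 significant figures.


dG is in kJ/mol; multiply by 1000 to match R in J/(mol*K).
RT = 8.314 * 379 = 3151.006 J/mol
exponent = -dG*1000 / (RT) = -(7.05*1000) / 3151.006 = -2.2373807
K = exp(-2.2373807)
K = 0.10673772, rounded to 4 significant figures:

0.1067


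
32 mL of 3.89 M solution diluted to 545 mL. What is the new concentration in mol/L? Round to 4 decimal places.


Dilution: M1*V1 = M2*V2, solve for M2.
M2 = M1*V1 / V2
M2 = 3.89 * 32 / 545
M2 = 124.48 / 545
M2 = 0.22840367 mol/L, rounded to 4 dp:

0.2284 mol/L


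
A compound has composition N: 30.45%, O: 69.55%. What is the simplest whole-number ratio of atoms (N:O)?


Assume 100 g of compound, divide each mass% by atomic mass to get moles, then normalize by the smallest to get a raw atom ratio.
Moles per 100 g: N: 30.45/14.007 = 2.1739, O: 69.55/15.999 = 4.3471
Raw ratio (divide by min = 2.1739): N: 1.0, O: 2.0
Multiply by 1 to clear fractions: N: 1.0 ~= 1, O: 2.0 ~= 2
Reduce by GCD to get the simplest whole-number ratio:

1:2


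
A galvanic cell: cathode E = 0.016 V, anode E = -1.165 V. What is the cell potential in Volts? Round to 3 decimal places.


Standard cell potential: E_cell = E_cathode - E_anode.
E_cell = 0.016 - (-1.165)
E_cell = 1.181 V, rounded to 3 dp:

1.181 V


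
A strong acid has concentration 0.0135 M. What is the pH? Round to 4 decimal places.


A strong acid dissociates completely, so [H+] equals the given concentration.
pH = -log10([H+]) = -log10(0.0135)
pH = 1.86966623, rounded to 4 dp:

1.8697


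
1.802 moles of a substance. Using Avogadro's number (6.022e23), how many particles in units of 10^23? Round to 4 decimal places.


N = n * NA, then divide by 1e23 for the requested units.
N / 1e23 = n * 6.022
N / 1e23 = 1.802 * 6.022
N / 1e23 = 10.851644, rounded to 4 dp:

10.8516


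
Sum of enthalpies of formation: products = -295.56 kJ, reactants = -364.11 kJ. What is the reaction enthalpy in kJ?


dH_rxn = sum(dH_f products) - sum(dH_f reactants)
dH_rxn = -295.56 - (-364.11)
dH_rxn = 68.55 kJ:

68.55 kJ


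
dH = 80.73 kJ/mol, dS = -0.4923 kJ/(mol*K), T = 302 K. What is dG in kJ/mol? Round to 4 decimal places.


Gibbs: dG = dH - T*dS (consistent units, dS already in kJ/(mol*K)).
T*dS = 302 * -0.4923 = -148.6746
dG = 80.73 - (-148.6746)
dG = 229.4046 kJ/mol, rounded to 4 dp:

229.4046 kJ/mol


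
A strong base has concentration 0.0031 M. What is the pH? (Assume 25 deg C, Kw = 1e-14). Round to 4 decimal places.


A strong base dissociates completely, so [OH-] equals the given concentration.
pOH = -log10([OH-]) = -log10(0.0031) = 2.508638
pH = 14 - pOH = 14 - 2.508638
pH = 11.491362, rounded to 4 dp:

11.4914


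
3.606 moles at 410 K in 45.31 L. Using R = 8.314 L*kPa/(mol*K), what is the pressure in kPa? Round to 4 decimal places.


PV = nRT, solve for P = nRT / V.
nRT = 3.606 * 8.314 * 410 = 12291.9164
P = 12291.9164 / 45.31
P = 271.28484661 kPa, rounded to 4 dp:

271.2848 kPa


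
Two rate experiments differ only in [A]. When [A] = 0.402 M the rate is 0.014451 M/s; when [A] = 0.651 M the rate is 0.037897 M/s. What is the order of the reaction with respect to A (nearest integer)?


Rate is proportional to [A]^n, so rate2/rate1 = ([A]2/[A]1)^n. Take logs to solve for n.
rate2/rate1 = 0.037897 / 0.014451 = 2.6224
[A]2/[A]1 = 0.651 / 0.402 = 1.6194
n = ln(2.6224) / ln(1.6194) = 2.0
Nearest integer order:

2


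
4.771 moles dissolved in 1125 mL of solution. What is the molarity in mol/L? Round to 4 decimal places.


Convert volume to liters: V_L = V_mL / 1000.
V_L = 1125 / 1000 = 1.125 L
M = n / V_L = 4.771 / 1.125
M = 4.24088889 mol/L, rounded to 4 dp:

4.2409 mol/L


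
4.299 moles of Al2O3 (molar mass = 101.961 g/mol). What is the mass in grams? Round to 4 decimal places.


mass = n * M
mass = 4.299 * 101.961
mass = 438.330339 g, rounded to 4 dp:

438.3303 g


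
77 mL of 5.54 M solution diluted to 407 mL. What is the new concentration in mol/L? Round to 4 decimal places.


Dilution: M1*V1 = M2*V2, solve for M2.
M2 = M1*V1 / V2
M2 = 5.54 * 77 / 407
M2 = 426.58 / 407
M2 = 1.04810811 mol/L, rounded to 4 dp:

1.0481 mol/L


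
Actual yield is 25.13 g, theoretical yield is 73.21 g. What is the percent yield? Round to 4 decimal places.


% yield = 100 * actual / theoretical
% yield = 100 * 25.13 / 73.21
% yield = 34.32591176 %, rounded to 4 dp:

34.3259 %


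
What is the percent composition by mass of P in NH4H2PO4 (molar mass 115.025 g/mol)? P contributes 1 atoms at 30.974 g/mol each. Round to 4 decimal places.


pct = 100 * (n_elem * M_elem) / M_total
mass_contribution = 1 * 30.974 = 30.974 g/mol
pct = 100 * 30.974 / 115.025
pct = 26.92805912 %, rounded to 4 dp:

26.9281 %


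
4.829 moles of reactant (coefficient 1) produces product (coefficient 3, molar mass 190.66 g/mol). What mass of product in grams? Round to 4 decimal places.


Use the coefficient ratio to convert reactant moles to product moles, then multiply by the product's molar mass.
moles_P = moles_R * (coeff_P / coeff_R) = 4.829 * (3/1) = 14.487
mass_P = moles_P * M_P = 14.487 * 190.66
mass_P = 2762.09142 g, rounded to 4 dp:

2762.0914 g


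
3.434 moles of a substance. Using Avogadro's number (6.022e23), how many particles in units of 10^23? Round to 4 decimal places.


N = n * NA, then divide by 1e23 for the requested units.
N / 1e23 = n * 6.022
N / 1e23 = 3.434 * 6.022
N / 1e23 = 20.679548, rounded to 4 dp:

20.6795


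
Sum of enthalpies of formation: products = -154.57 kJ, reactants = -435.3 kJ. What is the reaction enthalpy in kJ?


dH_rxn = sum(dH_f products) - sum(dH_f reactants)
dH_rxn = -154.57 - (-435.3)
dH_rxn = 280.73 kJ:

280.73 kJ


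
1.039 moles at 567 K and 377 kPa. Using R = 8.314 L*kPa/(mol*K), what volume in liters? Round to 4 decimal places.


PV = nRT, solve for V = nRT / P.
nRT = 1.039 * 8.314 * 567 = 4897.8855
V = 4897.8855 / 377
V = 12.99173873 L, rounded to 4 dp:

12.9917 L


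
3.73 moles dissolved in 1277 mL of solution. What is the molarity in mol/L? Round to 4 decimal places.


Convert volume to liters: V_L = V_mL / 1000.
V_L = 1277 / 1000 = 1.277 L
M = n / V_L = 3.73 / 1.277
M = 2.92090838 mol/L, rounded to 4 dp:

2.9209 mol/L


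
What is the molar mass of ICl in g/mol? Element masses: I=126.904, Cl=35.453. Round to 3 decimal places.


M = sum(count * atomic_mass) over atoms.
M = 1*126.904 + 1*35.453
M = 126.904 + 35.453
M = 162.357 g/mol, rounded to 3 dp:

162.357 g/mol


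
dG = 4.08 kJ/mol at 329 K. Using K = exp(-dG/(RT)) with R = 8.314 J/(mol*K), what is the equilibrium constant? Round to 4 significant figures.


dG is in kJ/mol; multiply by 1000 to match R in J/(mol*K).
RT = 8.314 * 329 = 2735.306 J/mol
exponent = -dG*1000 / (RT) = -(4.08*1000) / 2735.306 = -1.49160642
K = exp(-1.49160642)
K = 0.2250109, rounded to 4 significant figures:

0.2250


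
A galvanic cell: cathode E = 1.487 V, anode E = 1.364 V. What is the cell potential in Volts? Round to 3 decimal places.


Standard cell potential: E_cell = E_cathode - E_anode.
E_cell = 1.487 - (1.364)
E_cell = 0.123 V, rounded to 3 dp:

0.123 V


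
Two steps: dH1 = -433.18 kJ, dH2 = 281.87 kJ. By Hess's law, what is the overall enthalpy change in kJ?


Hess's law: enthalpy is a state function, so add the step enthalpies.
dH_total = dH1 + dH2 = -433.18 + (281.87)
dH_total = -151.31 kJ:

-151.31 kJ


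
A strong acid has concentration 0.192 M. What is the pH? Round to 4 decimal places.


A strong acid dissociates completely, so [H+] equals the given concentration.
pH = -log10([H+]) = -log10(0.192)
pH = 0.71669877, rounded to 4 dp:

0.7167


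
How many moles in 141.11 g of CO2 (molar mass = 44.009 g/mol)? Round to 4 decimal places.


n = mass / M
n = 141.11 / 44.009
n = 3.2063896 mol, rounded to 4 dp:

3.2064 mol


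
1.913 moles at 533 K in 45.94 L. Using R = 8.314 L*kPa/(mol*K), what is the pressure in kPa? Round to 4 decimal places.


PV = nRT, solve for P = nRT / V.
nRT = 1.913 * 8.314 * 533 = 8477.1955
P = 8477.1955 / 45.94
P = 184.5275468 kPa, rounded to 4 dp:

184.5275 kPa


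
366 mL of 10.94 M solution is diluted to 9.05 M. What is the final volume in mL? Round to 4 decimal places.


Dilution: M1*V1 = M2*V2, solve for V2.
V2 = M1*V1 / M2
V2 = 10.94 * 366 / 9.05
V2 = 4004.04 / 9.05
V2 = 442.43535912 mL, rounded to 4 dp:

442.4354 mL


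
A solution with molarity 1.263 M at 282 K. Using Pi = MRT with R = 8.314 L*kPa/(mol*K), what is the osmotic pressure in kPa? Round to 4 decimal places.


Osmotic pressure (van't Hoff): Pi = M*R*T.
RT = 8.314 * 282 = 2344.548
Pi = 1.263 * 2344.548
Pi = 2961.164124 kPa, rounded to 4 dp:

2961.1641 kPa


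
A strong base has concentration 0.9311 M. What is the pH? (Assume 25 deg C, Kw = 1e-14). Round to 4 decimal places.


A strong base dissociates completely, so [OH-] equals the given concentration.
pOH = -log10([OH-]) = -log10(0.9311) = 0.031004
pH = 14 - pOH = 14 - 0.031004
pH = 13.968996, rounded to 4 dp:

13.9690


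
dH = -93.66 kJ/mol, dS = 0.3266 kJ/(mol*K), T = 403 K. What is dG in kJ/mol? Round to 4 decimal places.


Gibbs: dG = dH - T*dS (consistent units, dS already in kJ/(mol*K)).
T*dS = 403 * 0.3266 = 131.6198
dG = -93.66 - (131.6198)
dG = -225.2798 kJ/mol, rounded to 4 dp:

-225.2798 kJ/mol


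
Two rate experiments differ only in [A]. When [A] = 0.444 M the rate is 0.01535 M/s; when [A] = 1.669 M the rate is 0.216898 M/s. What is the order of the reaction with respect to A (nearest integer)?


Rate is proportional to [A]^n, so rate2/rate1 = ([A]2/[A]1)^n. Take logs to solve for n.
rate2/rate1 = 0.216898 / 0.01535 = 14.1302
[A]2/[A]1 = 1.669 / 0.444 = 3.759
n = ln(14.1302) / ln(3.759) = 2.0
Nearest integer order:

2


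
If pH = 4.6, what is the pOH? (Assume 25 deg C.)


At 25 deg C, pH + pOH = 14.
pOH = 14 - pH = 14 - 4.6
pOH = 9.4:

9.40


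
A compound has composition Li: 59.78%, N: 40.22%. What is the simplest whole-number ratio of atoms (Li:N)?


Assume 100 g of compound, divide each mass% by atomic mass to get moles, then normalize by the smallest to get a raw atom ratio.
Moles per 100 g: Li: 59.78/6.941 = 8.6126, N: 40.22/14.007 = 2.8714
Raw ratio (divide by min = 2.8714): Li: 2.999, N: 1.0
Multiply by 1 to clear fractions: Li: 2.999 ~= 3, N: 1.0 ~= 1
Reduce by GCD to get the simplest whole-number ratio:

3:1


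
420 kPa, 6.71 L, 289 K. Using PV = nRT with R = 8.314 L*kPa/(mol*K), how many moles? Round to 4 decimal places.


PV = nRT, solve for n = PV / (RT).
PV = 420 * 6.71 = 2818.2
RT = 8.314 * 289 = 2402.746
n = 2818.2 / 2402.746
n = 1.172908 mol, rounded to 4 dp:

1.1729 mol


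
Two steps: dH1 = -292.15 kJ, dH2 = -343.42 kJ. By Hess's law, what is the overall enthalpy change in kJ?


Hess's law: enthalpy is a state function, so add the step enthalpies.
dH_total = dH1 + dH2 = -292.15 + (-343.42)
dH_total = -635.57 kJ:

-635.57 kJ


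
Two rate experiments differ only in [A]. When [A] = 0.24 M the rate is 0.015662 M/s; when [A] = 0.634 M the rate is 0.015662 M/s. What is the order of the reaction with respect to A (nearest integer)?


Rate is proportional to [A]^n, so rate2/rate1 = ([A]2/[A]1)^n. Take logs to solve for n.
rate2/rate1 = 0.015662 / 0.015662 = 1.0
[A]2/[A]1 = 0.634 / 0.24 = 2.6417
n = ln(1.0) / ln(2.6417) = 0.0
Nearest integer order:

0


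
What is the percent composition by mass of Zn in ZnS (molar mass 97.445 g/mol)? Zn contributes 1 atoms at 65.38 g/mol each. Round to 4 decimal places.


pct = 100 * (n_elem * M_elem) / M_total
mass_contribution = 1 * 65.38 = 65.38 g/mol
pct = 100 * 65.38 / 97.445
pct = 67.0942583 %, rounded to 4 dp:

67.0943 %


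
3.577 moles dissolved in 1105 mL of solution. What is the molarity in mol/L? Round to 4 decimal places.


Convert volume to liters: V_L = V_mL / 1000.
V_L = 1105 / 1000 = 1.105 L
M = n / V_L = 3.577 / 1.105
M = 3.23710407 mol/L, rounded to 4 dp:

3.2371 mol/L


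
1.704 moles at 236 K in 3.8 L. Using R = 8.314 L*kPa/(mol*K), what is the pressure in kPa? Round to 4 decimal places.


PV = nRT, solve for P = nRT / V.
nRT = 1.704 * 8.314 * 236 = 3343.4252
P = 3343.4252 / 3.8
P = 879.84873684 kPa, rounded to 4 dp:

879.8487 kPa


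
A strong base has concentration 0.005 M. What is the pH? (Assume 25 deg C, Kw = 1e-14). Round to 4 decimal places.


A strong base dissociates completely, so [OH-] equals the given concentration.
pOH = -log10([OH-]) = -log10(0.005) = 2.30103
pH = 14 - pOH = 14 - 2.30103
pH = 11.69897, rounded to 4 dp:

11.6990


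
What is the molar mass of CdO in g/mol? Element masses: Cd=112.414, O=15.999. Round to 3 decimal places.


M = sum(count * atomic_mass) over atoms.
M = 1*112.414 + 1*15.999
M = 112.414 + 15.999
M = 128.413 g/mol, rounded to 3 dp:

128.413 g/mol


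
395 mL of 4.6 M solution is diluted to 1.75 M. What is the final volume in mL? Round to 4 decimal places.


Dilution: M1*V1 = M2*V2, solve for V2.
V2 = M1*V1 / M2
V2 = 4.6 * 395 / 1.75
V2 = 1817.0 / 1.75
V2 = 1038.28571429 mL, rounded to 4 dp:

1038.2857 mL


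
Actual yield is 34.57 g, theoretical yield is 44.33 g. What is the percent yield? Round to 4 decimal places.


% yield = 100 * actual / theoretical
% yield = 100 * 34.57 / 44.33
% yield = 77.98330702 %, rounded to 4 dp:

77.9833 %


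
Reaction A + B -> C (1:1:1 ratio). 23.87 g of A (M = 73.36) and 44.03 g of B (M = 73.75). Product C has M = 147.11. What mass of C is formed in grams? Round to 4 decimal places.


Find moles of each reactant; the smaller value is the limiting reagent in a 1:1:1 reaction, so moles_C equals moles of the limiter.
n_A = mass_A / M_A = 23.87 / 73.36 = 0.325382 mol
n_B = mass_B / M_B = 44.03 / 73.75 = 0.597017 mol
Limiting reagent: A (smaller), n_limiting = 0.325382 mol
mass_C = n_limiting * M_C = 0.325382 * 147.11
mass_C = 47.86694602 g, rounded to 4 dp:

47.8669 g


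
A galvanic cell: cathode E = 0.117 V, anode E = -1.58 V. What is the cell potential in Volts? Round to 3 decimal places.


Standard cell potential: E_cell = E_cathode - E_anode.
E_cell = 0.117 - (-1.58)
E_cell = 1.697 V, rounded to 3 dp:

1.697 V


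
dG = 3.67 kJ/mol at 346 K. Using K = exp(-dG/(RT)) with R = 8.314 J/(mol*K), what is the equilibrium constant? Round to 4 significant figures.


dG is in kJ/mol; multiply by 1000 to match R in J/(mol*K).
RT = 8.314 * 346 = 2876.644 J/mol
exponent = -dG*1000 / (RT) = -(3.67*1000) / 2876.644 = -1.27579221
K = exp(-1.27579221)
K = 0.27920969, rounded to 4 significant figures:

0.2792


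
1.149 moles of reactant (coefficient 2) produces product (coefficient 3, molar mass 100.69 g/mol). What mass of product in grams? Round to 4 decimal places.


Use the coefficient ratio to convert reactant moles to product moles, then multiply by the product's molar mass.
moles_P = moles_R * (coeff_P / coeff_R) = 1.149 * (3/2) = 1.7235
mass_P = moles_P * M_P = 1.7235 * 100.69
mass_P = 173.539215 g, rounded to 4 dp:

173.5392 g


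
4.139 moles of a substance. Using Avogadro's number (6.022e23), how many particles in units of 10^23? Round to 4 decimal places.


N = n * NA, then divide by 1e23 for the requested units.
N / 1e23 = n * 6.022
N / 1e23 = 4.139 * 6.022
N / 1e23 = 24.925058, rounded to 4 dp:

24.9251


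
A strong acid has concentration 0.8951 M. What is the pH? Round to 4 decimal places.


A strong acid dissociates completely, so [H+] equals the given concentration.
pH = -log10([H+]) = -log10(0.8951)
pH = 0.04812844, rounded to 4 dp:

0.0481


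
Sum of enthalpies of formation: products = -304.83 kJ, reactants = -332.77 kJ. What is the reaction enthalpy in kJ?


dH_rxn = sum(dH_f products) - sum(dH_f reactants)
dH_rxn = -304.83 - (-332.77)
dH_rxn = 27.94 kJ:

27.94 kJ


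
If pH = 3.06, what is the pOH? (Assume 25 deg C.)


At 25 deg C, pH + pOH = 14.
pOH = 14 - pH = 14 - 3.06
pOH = 10.94:

10.94


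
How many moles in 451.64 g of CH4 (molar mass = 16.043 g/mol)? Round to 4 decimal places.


n = mass / M
n = 451.64 / 16.043
n = 28.15184192 mol, rounded to 4 dp:

28.1518 mol


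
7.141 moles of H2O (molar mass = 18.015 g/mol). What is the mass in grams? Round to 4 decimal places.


mass = n * M
mass = 7.141 * 18.015
mass = 128.645115 g, rounded to 4 dp:

128.6451 g


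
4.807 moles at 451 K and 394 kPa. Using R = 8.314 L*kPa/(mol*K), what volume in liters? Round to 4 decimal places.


PV = nRT, solve for V = nRT / P.
nRT = 4.807 * 8.314 * 451 = 18024.3945
V = 18024.3945 / 394
V = 45.74719416 L, rounded to 4 dp:

45.7472 L


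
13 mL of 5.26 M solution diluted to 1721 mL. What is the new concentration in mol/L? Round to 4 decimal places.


Dilution: M1*V1 = M2*V2, solve for M2.
M2 = M1*V1 / V2
M2 = 5.26 * 13 / 1721
M2 = 68.38 / 1721
M2 = 0.03973271 mol/L, rounded to 4 dp:

0.0397 mol/L


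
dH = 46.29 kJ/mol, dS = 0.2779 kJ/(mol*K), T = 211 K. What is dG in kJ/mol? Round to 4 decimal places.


Gibbs: dG = dH - T*dS (consistent units, dS already in kJ/(mol*K)).
T*dS = 211 * 0.2779 = 58.6369
dG = 46.29 - (58.6369)
dG = -12.3469 kJ/mol, rounded to 4 dp:

-12.3469 kJ/mol


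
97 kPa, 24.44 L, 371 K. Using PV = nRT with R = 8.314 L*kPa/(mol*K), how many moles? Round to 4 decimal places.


PV = nRT, solve for n = PV / (RT).
PV = 97 * 24.44 = 2370.68
RT = 8.314 * 371 = 3084.494
n = 2370.68 / 3084.494
n = 0.76857987 mol, rounded to 4 dp:

0.7686 mol


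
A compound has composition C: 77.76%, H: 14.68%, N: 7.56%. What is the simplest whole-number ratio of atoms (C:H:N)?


Assume 100 g of compound, divide each mass% by atomic mass to get moles, then normalize by the smallest to get a raw atom ratio.
Moles per 100 g: C: 77.76/12.011 = 6.4741, H: 14.68/1.008 = 14.5635, N: 7.56/14.007 = 0.5397
Raw ratio (divide by min = 0.5397): C: 11.995, H: 26.983, N: 1.0
Multiply by 1 to clear fractions: C: 11.995 ~= 12, H: 26.983 ~= 27, N: 1.0 ~= 1
Reduce by GCD to get the simplest whole-number ratio:

12:27:1


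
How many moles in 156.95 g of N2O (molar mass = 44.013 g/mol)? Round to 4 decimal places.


n = mass / M
n = 156.95 / 44.013
n = 3.56599187 mol, rounded to 4 dp:

3.5660 mol


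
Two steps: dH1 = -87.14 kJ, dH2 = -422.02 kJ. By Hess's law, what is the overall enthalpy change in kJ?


Hess's law: enthalpy is a state function, so add the step enthalpies.
dH_total = dH1 + dH2 = -87.14 + (-422.02)
dH_total = -509.16 kJ:

-509.16 kJ


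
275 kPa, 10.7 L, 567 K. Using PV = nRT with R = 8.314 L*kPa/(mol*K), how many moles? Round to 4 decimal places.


PV = nRT, solve for n = PV / (RT).
PV = 275 * 10.7 = 2942.5
RT = 8.314 * 567 = 4714.038
n = 2942.5 / 4714.038
n = 0.62419947 mol, rounded to 4 dp:

0.6242 mol


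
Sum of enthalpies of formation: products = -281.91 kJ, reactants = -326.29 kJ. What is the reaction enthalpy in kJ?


dH_rxn = sum(dH_f products) - sum(dH_f reactants)
dH_rxn = -281.91 - (-326.29)
dH_rxn = 44.38 kJ:

44.38 kJ


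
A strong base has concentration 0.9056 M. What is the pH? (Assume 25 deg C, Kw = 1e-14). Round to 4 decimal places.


A strong base dissociates completely, so [OH-] equals the given concentration.
pOH = -log10([OH-]) = -log10(0.9056) = 0.043064
pH = 14 - pOH = 14 - 0.043064
pH = 13.956936, rounded to 4 dp:

13.9569


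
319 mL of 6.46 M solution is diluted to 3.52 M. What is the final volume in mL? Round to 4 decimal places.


Dilution: M1*V1 = M2*V2, solve for V2.
V2 = M1*V1 / M2
V2 = 6.46 * 319 / 3.52
V2 = 2060.74 / 3.52
V2 = 585.4375 mL, rounded to 4 dp:

585.4375 mL


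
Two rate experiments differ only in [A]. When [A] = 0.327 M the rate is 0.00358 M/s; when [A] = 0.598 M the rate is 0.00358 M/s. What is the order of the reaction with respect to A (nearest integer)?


Rate is proportional to [A]^n, so rate2/rate1 = ([A]2/[A]1)^n. Take logs to solve for n.
rate2/rate1 = 0.00358 / 0.00358 = 1.0
[A]2/[A]1 = 0.598 / 0.327 = 1.8287
n = ln(1.0) / ln(1.8287) = 0.0
Nearest integer order:

0


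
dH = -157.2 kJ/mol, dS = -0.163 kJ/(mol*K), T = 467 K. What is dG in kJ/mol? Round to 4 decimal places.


Gibbs: dG = dH - T*dS (consistent units, dS already in kJ/(mol*K)).
T*dS = 467 * -0.163 = -76.121
dG = -157.2 - (-76.121)
dG = -81.079 kJ/mol, rounded to 4 dp:

-81.0790 kJ/mol


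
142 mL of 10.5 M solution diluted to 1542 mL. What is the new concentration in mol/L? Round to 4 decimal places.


Dilution: M1*V1 = M2*V2, solve for M2.
M2 = M1*V1 / V2
M2 = 10.5 * 142 / 1542
M2 = 1491.0 / 1542
M2 = 0.96692607 mol/L, rounded to 4 dp:

0.9669 mol/L


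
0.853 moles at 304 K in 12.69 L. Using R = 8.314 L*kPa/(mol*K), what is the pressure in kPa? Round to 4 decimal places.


PV = nRT, solve for P = nRT / V.
nRT = 0.853 * 8.314 * 304 = 2155.92
P = 2155.92 / 12.69
P = 169.89125296 kPa, rounded to 4 dp:

169.8913 kPa


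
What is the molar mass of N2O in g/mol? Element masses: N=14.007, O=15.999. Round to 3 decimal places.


M = sum(count * atomic_mass) over atoms.
M = 2*14.007 + 1*15.999
M = 28.014 + 15.999
M = 44.013 g/mol, rounded to 3 dp:

44.013 g/mol


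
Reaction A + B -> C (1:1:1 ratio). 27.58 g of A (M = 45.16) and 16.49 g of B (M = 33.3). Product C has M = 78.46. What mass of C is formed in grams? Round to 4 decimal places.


Find moles of each reactant; the smaller value is the limiting reagent in a 1:1:1 reaction, so moles_C equals moles of the limiter.
n_A = mass_A / M_A = 27.58 / 45.16 = 0.610717 mol
n_B = mass_B / M_B = 16.49 / 33.3 = 0.495195 mol
Limiting reagent: B (smaller), n_limiting = 0.495195 mol
mass_C = n_limiting * M_C = 0.495195 * 78.46
mass_C = 38.8529997 g, rounded to 4 dp:

38.8530 g


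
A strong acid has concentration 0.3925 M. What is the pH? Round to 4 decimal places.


A strong acid dissociates completely, so [H+] equals the given concentration.
pH = -log10([H+]) = -log10(0.3925)
pH = 0.40616034, rounded to 4 dp:

0.4062


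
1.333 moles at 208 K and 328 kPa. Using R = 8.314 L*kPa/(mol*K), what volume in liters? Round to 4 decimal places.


PV = nRT, solve for V = nRT / P.
nRT = 1.333 * 8.314 * 208 = 2305.1729
V = 2305.1729 / 328
V = 7.02796616 L, rounded to 4 dp:

7.0280 L


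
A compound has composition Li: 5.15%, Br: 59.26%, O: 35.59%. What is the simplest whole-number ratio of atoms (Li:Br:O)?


Assume 100 g of compound, divide each mass% by atomic mass to get moles, then normalize by the smallest to get a raw atom ratio.
Moles per 100 g: Li: 5.15/6.941 = 0.742, Br: 59.26/79.904 = 0.7416, O: 35.59/15.999 = 2.2245
Raw ratio (divide by min = 0.7416): Li: 1.0, Br: 1.0, O: 2.999
Multiply by 1 to clear fractions: Li: 1.0 ~= 1, Br: 1.0 ~= 1, O: 2.999 ~= 3
Reduce by GCD to get the simplest whole-number ratio:

1:1:3


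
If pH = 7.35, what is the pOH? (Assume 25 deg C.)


At 25 deg C, pH + pOH = 14.
pOH = 14 - pH = 14 - 7.35
pOH = 6.65:

6.65


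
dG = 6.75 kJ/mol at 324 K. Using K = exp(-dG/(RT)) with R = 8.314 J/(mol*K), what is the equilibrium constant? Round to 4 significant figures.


dG is in kJ/mol; multiply by 1000 to match R in J/(mol*K).
RT = 8.314 * 324 = 2693.736 J/mol
exponent = -dG*1000 / (RT) = -(6.75*1000) / 2693.736 = -2.50581349
K = exp(-2.50581349)
K = 0.081609183, rounded to 4 significant figures:

0.08161


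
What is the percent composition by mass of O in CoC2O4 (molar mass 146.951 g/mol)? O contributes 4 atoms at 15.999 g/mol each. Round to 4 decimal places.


pct = 100 * (n_elem * M_elem) / M_total
mass_contribution = 4 * 15.999 = 63.996 g/mol
pct = 100 * 63.996 / 146.951
pct = 43.54921028 %, rounded to 4 dp:

43.5492 %


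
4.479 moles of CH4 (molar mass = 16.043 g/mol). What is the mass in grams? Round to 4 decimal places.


mass = n * M
mass = 4.479 * 16.043
mass = 71.856597 g, rounded to 4 dp:

71.8566 g


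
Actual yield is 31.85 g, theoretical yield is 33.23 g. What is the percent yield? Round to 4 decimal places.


% yield = 100 * actual / theoretical
% yield = 100 * 31.85 / 33.23
% yield = 95.84712609 %, rounded to 4 dp:

95.8471 %


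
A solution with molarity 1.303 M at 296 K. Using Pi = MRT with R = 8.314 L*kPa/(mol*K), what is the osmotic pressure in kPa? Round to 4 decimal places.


Osmotic pressure (van't Hoff): Pi = M*R*T.
RT = 8.314 * 296 = 2460.944
Pi = 1.303 * 2460.944
Pi = 3206.610032 kPa, rounded to 4 dp:

3206.6100 kPa


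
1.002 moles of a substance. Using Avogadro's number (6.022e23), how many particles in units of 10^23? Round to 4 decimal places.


N = n * NA, then divide by 1e23 for the requested units.
N / 1e23 = n * 6.022
N / 1e23 = 1.002 * 6.022
N / 1e23 = 6.034044, rounded to 4 dp:

6.0340


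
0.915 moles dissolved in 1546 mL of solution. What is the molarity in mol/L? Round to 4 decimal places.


Convert volume to liters: V_L = V_mL / 1000.
V_L = 1546 / 1000 = 1.546 L
M = n / V_L = 0.915 / 1.546
M = 0.59184994 mol/L, rounded to 4 dp:

0.5918 mol/L


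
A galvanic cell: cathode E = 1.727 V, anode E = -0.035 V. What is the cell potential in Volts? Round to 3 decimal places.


Standard cell potential: E_cell = E_cathode - E_anode.
E_cell = 1.727 - (-0.035)
E_cell = 1.762 V, rounded to 3 dp:

1.762 V


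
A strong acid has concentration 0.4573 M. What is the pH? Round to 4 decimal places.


A strong acid dissociates completely, so [H+] equals the given concentration.
pH = -log10([H+]) = -log10(0.4573)
pH = 0.3397988, rounded to 4 dp:

0.3398


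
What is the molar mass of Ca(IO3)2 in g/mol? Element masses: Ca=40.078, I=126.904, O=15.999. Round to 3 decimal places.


M = sum(count * atomic_mass) over atoms.
M = 1*40.078 + 2*126.904 + 6*15.999
M = 40.078 + 253.808 + 95.994
M = 389.88 g/mol, rounded to 3 dp:

389.880 g/mol


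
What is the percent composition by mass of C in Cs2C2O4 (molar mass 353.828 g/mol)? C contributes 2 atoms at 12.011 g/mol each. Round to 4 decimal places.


pct = 100 * (n_elem * M_elem) / M_total
mass_contribution = 2 * 12.011 = 24.022 g/mol
pct = 100 * 24.022 / 353.828
pct = 6.7891744 %, rounded to 4 dp:

6.7892 %


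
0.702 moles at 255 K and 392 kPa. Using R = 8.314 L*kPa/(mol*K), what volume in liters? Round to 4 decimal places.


PV = nRT, solve for V = nRT / P.
nRT = 0.702 * 8.314 * 255 = 1488.2891
V = 1488.2891 / 392
V = 3.79665587 L, rounded to 4 dp:

3.7967 L


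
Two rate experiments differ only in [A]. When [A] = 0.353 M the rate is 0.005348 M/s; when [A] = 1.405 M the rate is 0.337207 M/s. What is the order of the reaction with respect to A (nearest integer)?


Rate is proportional to [A]^n, so rate2/rate1 = ([A]2/[A]1)^n. Take logs to solve for n.
rate2/rate1 = 0.337207 / 0.005348 = 63.0529
[A]2/[A]1 = 1.405 / 0.353 = 3.9802
n = ln(63.0529) / ln(3.9802) = 3.0
Nearest integer order:

3


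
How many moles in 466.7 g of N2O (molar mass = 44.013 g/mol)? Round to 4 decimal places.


n = mass / M
n = 466.7 / 44.013
n = 10.60368527 mol, rounded to 4 dp:

10.6037 mol


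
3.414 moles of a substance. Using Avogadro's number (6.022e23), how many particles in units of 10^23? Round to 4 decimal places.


N = n * NA, then divide by 1e23 for the requested units.
N / 1e23 = n * 6.022
N / 1e23 = 3.414 * 6.022
N / 1e23 = 20.559108, rounded to 4 dp:

20.5591


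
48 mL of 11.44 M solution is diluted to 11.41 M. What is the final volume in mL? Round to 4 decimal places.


Dilution: M1*V1 = M2*V2, solve for V2.
V2 = M1*V1 / M2
V2 = 11.44 * 48 / 11.41
V2 = 549.12 / 11.41
V2 = 48.12620508 mL, rounded to 4 dp:

48.1262 mL


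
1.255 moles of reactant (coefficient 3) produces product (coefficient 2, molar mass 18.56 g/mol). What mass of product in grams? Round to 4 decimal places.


Use the coefficient ratio to convert reactant moles to product moles, then multiply by the product's molar mass.
moles_P = moles_R * (coeff_P / coeff_R) = 1.255 * (2/3) = 0.836667
mass_P = moles_P * M_P = 0.836667 * 18.56
mass_P = 15.52853952 g, rounded to 4 dp:

15.5285 g


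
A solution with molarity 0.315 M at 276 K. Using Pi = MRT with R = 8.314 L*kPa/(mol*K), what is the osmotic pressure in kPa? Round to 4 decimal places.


Osmotic pressure (van't Hoff): Pi = M*R*T.
RT = 8.314 * 276 = 2294.664
Pi = 0.315 * 2294.664
Pi = 722.81916 kPa, rounded to 4 dp:

722.8192 kPa


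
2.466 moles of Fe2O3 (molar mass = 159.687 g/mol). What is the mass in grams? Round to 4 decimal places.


mass = n * M
mass = 2.466 * 159.687
mass = 393.788142 g, rounded to 4 dp:

393.7881 g


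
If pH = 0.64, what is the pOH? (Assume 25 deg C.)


At 25 deg C, pH + pOH = 14.
pOH = 14 - pH = 14 - 0.64
pOH = 13.36:

13.36
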